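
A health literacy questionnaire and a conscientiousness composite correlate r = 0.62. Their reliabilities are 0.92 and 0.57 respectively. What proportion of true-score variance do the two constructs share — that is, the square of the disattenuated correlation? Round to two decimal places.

Disattenuated r = 0.62 / √(0.92 × 0.57) = 0.62 / 0.7242 = 0.8561.
Shared true-score variance = 0.8561² = 0.7329 ≈ 0.73.

0.73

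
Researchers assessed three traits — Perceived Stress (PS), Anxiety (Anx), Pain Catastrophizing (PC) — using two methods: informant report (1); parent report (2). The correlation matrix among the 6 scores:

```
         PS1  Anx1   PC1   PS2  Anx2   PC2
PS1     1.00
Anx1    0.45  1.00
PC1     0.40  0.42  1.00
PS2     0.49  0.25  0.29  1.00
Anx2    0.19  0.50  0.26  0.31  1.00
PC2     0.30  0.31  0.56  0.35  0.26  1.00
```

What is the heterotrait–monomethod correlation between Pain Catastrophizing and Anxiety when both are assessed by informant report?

0.42

Different traits, same method: r(PC1, Anx1) = 0.42.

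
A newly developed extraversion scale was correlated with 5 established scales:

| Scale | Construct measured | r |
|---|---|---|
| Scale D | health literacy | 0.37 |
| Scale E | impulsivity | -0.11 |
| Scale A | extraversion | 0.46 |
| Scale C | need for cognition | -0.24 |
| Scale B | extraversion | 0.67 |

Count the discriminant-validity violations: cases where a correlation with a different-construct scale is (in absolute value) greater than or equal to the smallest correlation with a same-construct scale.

Convergent (same construct = extraversion): Scale A, Scale B.
Smallest convergent = 0.46. Discriminant |r|: 0.37, 0.11, 0.24; count ≥ 0.46 → 0.

0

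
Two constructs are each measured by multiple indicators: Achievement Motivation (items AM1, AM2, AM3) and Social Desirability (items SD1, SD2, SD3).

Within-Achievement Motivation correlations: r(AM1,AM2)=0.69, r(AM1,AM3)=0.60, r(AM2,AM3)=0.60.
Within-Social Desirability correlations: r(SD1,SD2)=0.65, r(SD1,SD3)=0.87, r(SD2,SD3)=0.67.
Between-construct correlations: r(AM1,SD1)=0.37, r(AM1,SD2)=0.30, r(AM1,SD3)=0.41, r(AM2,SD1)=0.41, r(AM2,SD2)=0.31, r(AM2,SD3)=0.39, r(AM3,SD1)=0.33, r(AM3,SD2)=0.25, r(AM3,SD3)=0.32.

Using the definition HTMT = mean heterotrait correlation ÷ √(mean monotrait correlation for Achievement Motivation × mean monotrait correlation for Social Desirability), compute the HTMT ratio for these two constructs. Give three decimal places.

0.506

Mean between = 3.09/9 = 0.3433.
Mean within-AM = 1.89/3 = 0.6300; mean within-SD = 2.19/3 = 0.7300.
Geometric mean = √(0.6300 × 0.7300) = 0.6782.
HTMT = 0.3433 / 0.6782 = 0.506.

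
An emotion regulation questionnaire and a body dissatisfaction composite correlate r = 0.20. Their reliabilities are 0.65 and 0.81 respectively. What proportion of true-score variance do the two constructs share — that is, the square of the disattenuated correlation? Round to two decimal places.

0.08

Disattenuated r = 0.20 / √(0.65 × 0.81) = 0.20 / 0.7256 = 0.2756.
Shared true-score variance = 0.2756² = 0.0760 ≈ 0.08.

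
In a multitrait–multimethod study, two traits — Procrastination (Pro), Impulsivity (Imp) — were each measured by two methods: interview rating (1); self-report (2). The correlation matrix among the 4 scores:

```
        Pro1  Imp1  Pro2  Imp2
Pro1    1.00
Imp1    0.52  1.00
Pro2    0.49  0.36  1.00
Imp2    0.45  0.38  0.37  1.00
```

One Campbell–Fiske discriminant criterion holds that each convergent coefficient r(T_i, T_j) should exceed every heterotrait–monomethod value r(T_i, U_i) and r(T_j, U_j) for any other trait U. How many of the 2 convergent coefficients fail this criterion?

2

Checking each validity diagonal entry against its comparison values:
Pro (methods 1·2): 0.49 vs {0.52, 0.37} → fail.
Imp (methods 1·2): 0.38 vs {0.52, 0.37} → fail.
2 of 2 fail.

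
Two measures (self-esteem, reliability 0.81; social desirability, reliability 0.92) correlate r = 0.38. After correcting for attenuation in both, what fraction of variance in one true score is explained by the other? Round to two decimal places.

Disattenuated r = 0.38 / √(0.81 × 0.92) = 0.38 / 0.8632 = 0.4402.
Shared true-score variance = 0.4402² = 0.1938 ≈ 0.19.

0.19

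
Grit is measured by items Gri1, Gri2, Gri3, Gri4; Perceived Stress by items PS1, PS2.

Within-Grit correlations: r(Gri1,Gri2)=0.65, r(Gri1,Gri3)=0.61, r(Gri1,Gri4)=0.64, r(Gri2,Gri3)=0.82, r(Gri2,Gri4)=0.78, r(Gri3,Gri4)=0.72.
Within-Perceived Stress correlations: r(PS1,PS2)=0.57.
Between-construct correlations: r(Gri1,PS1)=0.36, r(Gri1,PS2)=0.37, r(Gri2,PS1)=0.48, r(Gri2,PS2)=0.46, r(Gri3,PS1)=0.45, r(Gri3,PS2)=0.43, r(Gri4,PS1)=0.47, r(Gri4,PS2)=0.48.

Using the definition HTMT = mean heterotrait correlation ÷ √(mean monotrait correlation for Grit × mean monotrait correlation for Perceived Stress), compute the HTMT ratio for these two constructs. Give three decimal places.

Mean heterotrait r = 3.50/8 = 0.4375.
Mean within-Gri = 4.22/6 = 0.7033; mean within-PS = 0.57/1 = 0.5700.
Geometric mean = √(0.7033 × 0.5700) = 0.6332.
HTMT = 0.4375 / 0.6332 = 0.691.

0.691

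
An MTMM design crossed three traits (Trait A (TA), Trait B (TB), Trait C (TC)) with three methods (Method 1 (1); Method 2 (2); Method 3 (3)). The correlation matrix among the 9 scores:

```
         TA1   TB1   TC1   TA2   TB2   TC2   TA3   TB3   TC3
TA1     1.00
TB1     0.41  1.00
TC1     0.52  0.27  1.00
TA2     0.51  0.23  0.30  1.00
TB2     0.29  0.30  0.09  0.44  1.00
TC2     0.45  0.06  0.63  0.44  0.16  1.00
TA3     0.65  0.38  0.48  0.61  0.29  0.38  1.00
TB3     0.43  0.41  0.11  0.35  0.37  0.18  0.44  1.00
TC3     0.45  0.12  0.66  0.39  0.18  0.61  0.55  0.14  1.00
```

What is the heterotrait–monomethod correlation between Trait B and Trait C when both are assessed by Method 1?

0.27

Different traits, same method: r(TB1, TC1) = 0.27.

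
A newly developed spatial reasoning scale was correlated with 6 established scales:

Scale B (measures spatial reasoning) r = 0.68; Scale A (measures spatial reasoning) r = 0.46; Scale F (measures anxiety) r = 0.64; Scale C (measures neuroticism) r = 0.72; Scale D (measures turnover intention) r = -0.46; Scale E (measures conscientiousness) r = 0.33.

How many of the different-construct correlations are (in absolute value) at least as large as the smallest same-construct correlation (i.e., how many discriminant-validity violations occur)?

Convergent (same construct = spatial reasoning): Scale B, Scale A.
Smallest convergent = 0.46. Discriminant |r|: 0.64, 0.72, 0.46, 0.33; count ≥ 0.46 → 3.

3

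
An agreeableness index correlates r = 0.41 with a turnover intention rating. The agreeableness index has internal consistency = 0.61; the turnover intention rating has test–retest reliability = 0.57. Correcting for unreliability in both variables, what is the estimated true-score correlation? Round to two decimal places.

0.70

r_true = r_obs / √(r_xx · r_yy) = 0.41 / √(0.61 × 0.57) = 0.41 / √0.3477 = 0.41 / 0.5897 ≈ 0.70.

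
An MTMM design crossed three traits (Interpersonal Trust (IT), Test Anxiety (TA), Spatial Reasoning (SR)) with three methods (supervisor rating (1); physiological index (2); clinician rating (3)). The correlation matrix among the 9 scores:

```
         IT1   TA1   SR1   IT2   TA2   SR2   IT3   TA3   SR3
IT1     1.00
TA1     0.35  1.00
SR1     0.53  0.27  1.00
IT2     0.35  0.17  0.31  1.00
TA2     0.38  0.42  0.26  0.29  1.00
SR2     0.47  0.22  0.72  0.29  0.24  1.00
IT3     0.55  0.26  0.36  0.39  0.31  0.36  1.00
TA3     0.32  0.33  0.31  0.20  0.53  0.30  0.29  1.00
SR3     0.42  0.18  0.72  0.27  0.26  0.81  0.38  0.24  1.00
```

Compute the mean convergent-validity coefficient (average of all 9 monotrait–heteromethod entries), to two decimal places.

Convergent values: 0.35, 0.55, 0.39, 0.42, 0.33, 0.53, 0.72, 0.72, 0.81; mean = 4.82/9 = 0.54.

0.54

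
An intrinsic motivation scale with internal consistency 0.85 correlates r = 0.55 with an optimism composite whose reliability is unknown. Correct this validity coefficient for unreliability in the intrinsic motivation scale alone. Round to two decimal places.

0.60

Single correction: r_c = r_obs / √r_xx = 0.55 / √0.85 = 0.55 / 0.9220 ≈ 0.60.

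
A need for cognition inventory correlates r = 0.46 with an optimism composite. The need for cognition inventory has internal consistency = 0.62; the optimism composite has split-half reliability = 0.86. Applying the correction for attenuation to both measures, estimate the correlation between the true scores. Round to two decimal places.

r_true = r_obs / √(r_xx · r_yy) = 0.46 / √(0.62 × 0.86) = 0.46 / √0.5332 = 0.46 / 0.7302 ≈ 0.63.

0.63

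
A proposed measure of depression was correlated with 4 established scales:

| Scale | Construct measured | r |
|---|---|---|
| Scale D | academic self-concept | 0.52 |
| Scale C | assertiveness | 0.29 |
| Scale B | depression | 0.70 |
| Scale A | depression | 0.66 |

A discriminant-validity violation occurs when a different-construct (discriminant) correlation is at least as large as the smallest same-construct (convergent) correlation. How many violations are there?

Convergent (same construct = depression): Scale B, Scale A.
Smallest convergent = 0.66. Discriminant values: 0.52, 0.29; count ≥ 0.66 → 0.

0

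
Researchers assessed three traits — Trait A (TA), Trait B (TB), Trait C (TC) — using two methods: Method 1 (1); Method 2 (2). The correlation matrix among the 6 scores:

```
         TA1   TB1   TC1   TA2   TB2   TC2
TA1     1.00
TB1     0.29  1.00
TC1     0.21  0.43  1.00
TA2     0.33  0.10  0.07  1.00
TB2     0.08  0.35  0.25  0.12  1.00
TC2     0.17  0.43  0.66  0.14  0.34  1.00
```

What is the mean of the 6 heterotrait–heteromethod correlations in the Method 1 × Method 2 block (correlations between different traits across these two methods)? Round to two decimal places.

0.18

HTHM values (method 1 × method 2): 0.08, 0.17, 0.10, 0.43, 0.07, 0.25; mean = 1.10/6 = 0.18.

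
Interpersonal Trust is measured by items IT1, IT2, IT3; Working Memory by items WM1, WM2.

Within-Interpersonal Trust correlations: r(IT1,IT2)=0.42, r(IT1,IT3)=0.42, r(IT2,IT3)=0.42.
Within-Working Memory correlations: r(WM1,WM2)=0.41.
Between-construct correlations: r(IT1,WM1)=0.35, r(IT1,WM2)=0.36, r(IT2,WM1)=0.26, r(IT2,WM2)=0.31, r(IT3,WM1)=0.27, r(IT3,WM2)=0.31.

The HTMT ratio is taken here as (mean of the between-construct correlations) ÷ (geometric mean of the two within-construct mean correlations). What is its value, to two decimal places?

Mean heterotrait r = 1.86/6 = 0.3100.
Mean within-IT = 1.26/3 = 0.4200; mean within-WM = 0.41/1 = 0.4100.
Geometric mean = √(0.4200 × 0.4100) = 0.4150.
HTMT = 0.3100 / 0.4150 = 0.75.

0.75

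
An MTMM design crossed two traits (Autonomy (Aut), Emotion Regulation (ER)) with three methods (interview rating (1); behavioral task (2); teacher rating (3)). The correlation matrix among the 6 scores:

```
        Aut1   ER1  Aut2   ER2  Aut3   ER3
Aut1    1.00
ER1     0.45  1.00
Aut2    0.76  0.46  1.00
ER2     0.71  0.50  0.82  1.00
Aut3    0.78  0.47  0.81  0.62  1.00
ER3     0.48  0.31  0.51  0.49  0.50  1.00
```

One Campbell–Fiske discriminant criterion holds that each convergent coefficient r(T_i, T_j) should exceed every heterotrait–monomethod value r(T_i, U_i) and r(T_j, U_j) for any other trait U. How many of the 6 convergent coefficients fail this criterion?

Convergent coefficients and their comparison sets:
Aut (methods 1·2): 0.76 vs {0.45, 0.82} → fail.
Aut (methods 1·3): 0.78 vs {0.45, 0.50} → pass.
Aut (methods 2·3): 0.81 vs {0.82, 0.50} → fail.
ER (methods 1·2): 0.50 vs {0.45, 0.82} → fail.
ER (methods 1·3): 0.31 vs {0.45, 0.50} → fail.
ER (methods 2·3): 0.49 vs {0.82, 0.50} → fail.
5 of 6 fail.

5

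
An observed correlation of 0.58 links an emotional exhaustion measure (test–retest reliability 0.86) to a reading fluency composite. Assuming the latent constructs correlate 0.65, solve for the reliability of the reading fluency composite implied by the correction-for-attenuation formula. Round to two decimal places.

r_true = r_obs / √(r_xx · r_yy) ⇒ 0.65 = 0.58 / √(0.86 · r_yy).
√(0.86 · r_yy) = 0.58 / 0.65 = 0.8923; 0.86 · r_yy = 0.7962; r_yy = 0.7962 / 0.86 ≈ 0.93.

0.93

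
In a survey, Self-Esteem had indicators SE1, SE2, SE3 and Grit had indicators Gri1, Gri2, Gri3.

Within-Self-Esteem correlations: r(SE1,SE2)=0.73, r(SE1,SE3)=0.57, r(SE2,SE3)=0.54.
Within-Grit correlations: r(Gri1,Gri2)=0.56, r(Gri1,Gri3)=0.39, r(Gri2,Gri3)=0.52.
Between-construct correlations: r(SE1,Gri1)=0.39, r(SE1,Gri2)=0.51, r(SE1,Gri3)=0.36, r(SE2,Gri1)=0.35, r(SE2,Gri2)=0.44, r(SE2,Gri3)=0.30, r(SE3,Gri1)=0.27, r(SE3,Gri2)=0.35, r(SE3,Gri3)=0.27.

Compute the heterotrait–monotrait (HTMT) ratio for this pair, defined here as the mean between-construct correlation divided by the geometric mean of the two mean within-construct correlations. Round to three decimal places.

Mean heterotrait r = 3.24/9 = 0.3600.
Mean within-SE = 1.84/3 = 0.6133; mean within-Gri = 1.47/3 = 0.4900.
Geometric mean = √(0.6133 × 0.4900) = 0.5482.
HTMT = 0.3600 / 0.5482 = 0.657.

0.657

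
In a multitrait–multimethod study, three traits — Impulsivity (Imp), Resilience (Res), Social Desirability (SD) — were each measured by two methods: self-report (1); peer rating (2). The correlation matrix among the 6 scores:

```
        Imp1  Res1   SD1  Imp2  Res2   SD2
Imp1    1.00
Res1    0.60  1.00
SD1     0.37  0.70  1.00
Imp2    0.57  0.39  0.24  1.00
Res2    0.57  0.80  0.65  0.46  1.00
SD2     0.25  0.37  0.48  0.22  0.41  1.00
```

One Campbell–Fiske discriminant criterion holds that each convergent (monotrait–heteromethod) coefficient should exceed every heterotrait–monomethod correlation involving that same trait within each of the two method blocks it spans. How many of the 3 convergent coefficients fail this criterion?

2

Convergent coefficients and their comparison sets:
Imp (methods 1·2): 0.57 vs {0.60, 0.46, 0.37, 0.22} → fail.
Res (methods 1·2): 0.80 vs {0.60, 0.46, 0.70, 0.41} → pass.
SD (methods 1·2): 0.48 vs {0.37, 0.22, 0.70, 0.41} → fail.
2 of 3 fail.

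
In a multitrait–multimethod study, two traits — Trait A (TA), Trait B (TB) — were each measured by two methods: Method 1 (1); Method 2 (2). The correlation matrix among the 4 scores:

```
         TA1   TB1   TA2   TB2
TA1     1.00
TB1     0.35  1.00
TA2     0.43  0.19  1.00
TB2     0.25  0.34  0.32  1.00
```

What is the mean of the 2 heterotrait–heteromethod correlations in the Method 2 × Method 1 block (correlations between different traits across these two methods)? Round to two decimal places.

0.22

HTHM values (method 2 × method 1): 0.19, 0.25; mean = 0.44/2 = 0.22.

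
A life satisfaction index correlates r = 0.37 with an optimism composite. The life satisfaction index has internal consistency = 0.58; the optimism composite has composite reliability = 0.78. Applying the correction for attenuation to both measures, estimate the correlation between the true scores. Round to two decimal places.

r_true = r_obs / √(r_xx · r_yy) = 0.37 / √(0.58 × 0.78) = 0.37 / √0.4524 = 0.37 / 0.6726 ≈ 0.55.

0.55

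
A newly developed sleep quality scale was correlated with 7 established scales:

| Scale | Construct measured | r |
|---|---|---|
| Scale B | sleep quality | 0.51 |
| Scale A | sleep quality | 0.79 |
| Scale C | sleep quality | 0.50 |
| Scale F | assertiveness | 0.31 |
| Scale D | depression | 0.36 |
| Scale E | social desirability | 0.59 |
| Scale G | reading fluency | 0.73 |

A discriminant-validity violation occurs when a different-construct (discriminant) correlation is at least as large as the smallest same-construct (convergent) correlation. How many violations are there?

2

Convergent (same construct = sleep quality): Scale B, Scale A, Scale C.
Smallest convergent = 0.50. Discriminant values: 0.31, 0.36, 0.59, 0.73; count ≥ 0.50 → 2.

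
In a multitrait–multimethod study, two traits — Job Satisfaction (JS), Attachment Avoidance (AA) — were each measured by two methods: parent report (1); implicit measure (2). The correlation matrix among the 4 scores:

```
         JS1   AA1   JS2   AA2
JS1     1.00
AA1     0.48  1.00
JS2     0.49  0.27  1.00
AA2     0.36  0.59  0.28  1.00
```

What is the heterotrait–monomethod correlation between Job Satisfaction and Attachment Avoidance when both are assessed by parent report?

0.48

Different traits, same method: r(JS1, AA1) = 0.48.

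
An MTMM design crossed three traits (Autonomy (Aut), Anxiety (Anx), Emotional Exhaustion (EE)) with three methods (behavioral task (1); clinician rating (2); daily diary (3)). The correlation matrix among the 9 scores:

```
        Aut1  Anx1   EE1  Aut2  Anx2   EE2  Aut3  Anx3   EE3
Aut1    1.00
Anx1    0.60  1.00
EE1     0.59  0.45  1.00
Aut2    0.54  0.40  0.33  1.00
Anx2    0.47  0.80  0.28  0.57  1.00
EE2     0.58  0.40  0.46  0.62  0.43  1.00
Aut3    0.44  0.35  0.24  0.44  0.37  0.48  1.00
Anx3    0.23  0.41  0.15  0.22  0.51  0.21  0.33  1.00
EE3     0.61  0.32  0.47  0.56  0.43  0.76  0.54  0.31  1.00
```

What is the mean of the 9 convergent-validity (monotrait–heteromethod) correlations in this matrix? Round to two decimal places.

Convergent values: 0.54, 0.44, 0.44, 0.80, 0.41, 0.51, 0.46, 0.47, 0.76; mean = 4.83/9 = 0.54.

0.54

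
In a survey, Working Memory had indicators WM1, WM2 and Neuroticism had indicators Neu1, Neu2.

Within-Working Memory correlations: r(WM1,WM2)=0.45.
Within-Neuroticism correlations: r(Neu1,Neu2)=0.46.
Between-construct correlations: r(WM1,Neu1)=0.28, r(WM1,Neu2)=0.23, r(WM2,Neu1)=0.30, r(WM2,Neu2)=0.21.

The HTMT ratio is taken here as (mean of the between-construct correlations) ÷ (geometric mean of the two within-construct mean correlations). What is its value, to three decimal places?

Mean heterotrait r = 1.02/4 = 0.2550.
Mean within-WM = 0.45/1 = 0.4500; mean within-Neu = 0.46/1 = 0.4600.
Geometric mean = √(0.4500 × 0.4600) = 0.4550.
HTMT = 0.2550 / 0.4550 = 0.560.

0.560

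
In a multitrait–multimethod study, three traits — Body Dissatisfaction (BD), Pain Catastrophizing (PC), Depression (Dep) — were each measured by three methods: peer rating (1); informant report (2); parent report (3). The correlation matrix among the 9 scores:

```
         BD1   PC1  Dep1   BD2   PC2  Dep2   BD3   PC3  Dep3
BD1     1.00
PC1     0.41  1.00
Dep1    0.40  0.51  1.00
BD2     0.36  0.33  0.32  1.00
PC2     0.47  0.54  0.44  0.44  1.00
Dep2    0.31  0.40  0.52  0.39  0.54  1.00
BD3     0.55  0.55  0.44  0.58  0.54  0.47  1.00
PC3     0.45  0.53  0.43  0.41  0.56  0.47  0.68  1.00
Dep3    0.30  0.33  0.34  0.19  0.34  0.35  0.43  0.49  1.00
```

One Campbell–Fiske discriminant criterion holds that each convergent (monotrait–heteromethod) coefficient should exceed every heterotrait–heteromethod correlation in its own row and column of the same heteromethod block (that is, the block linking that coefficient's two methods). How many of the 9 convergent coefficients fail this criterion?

Convergent coefficients and their comparison sets:
BD (methods 1·2): 0.36 vs {0.47, 0.33, 0.31, 0.32} → fail.
BD (methods 1·3): 0.55 vs {0.45, 0.55, 0.30, 0.44} → fail.
BD (methods 2·3): 0.58 vs {0.41, 0.54, 0.19, 0.47} → pass.
PC (methods 1·2): 0.54 vs {0.33, 0.47, 0.40, 0.44} → pass.
PC (methods 1·3): 0.53 vs {0.55, 0.45, 0.33, 0.43} → fail.
PC (methods 2·3): 0.56 vs {0.54, 0.41, 0.34, 0.47} → pass.
Dep (methods 1·2): 0.52 vs {0.32, 0.31, 0.44, 0.40} → pass.
Dep (methods 1·3): 0.34 vs {0.44, 0.30, 0.43, 0.33} → fail.
Dep (methods 2·3): 0.35 vs {0.47, 0.19, 0.47, 0.34} → fail.
5 of 9 fail.

5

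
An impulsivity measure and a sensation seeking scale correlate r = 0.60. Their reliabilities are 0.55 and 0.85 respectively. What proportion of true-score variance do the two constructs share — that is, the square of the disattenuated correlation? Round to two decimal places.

0.77

Disattenuated r = 0.60 / √(0.55 × 0.85) = 0.60 / 0.6837 = 0.8776.
Shared true-score variance = 0.8776² = 0.7702 ≈ 0.77.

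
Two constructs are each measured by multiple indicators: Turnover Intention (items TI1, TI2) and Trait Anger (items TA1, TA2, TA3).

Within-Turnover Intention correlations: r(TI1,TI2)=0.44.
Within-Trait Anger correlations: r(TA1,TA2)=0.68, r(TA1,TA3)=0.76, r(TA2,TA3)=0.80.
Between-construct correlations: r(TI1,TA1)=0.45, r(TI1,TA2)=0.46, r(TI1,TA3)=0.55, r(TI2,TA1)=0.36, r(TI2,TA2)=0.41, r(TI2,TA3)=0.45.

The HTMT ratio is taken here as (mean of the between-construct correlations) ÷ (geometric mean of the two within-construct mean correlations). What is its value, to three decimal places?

0.779

Mean between = 2.68/6 = 0.4467.
Mean within-TI = 0.44/1 = 0.4400; mean within-TA = 2.24/3 = 0.7467.
Geometric mean = √(0.4400 × 0.7467) = 0.5732.
HTMT = 0.4467 / 0.5732 = 0.779.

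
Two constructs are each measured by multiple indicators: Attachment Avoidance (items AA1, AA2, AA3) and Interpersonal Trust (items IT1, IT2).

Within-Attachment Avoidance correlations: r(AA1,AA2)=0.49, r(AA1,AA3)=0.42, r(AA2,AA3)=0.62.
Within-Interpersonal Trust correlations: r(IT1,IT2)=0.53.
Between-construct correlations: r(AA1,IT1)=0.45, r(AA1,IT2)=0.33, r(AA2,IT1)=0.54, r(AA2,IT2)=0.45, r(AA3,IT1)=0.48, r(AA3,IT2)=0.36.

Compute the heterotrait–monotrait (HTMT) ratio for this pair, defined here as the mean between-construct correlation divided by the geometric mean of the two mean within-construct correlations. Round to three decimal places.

0.837

Between-construct mean = 2.61/6 = 0.4350.
Mean within-AA = 1.53/3 = 0.5100; mean within-IT = 0.53/1 = 0.5300.
Geometric mean = √(0.5100 × 0.5300) = 0.5199.
HTMT = 0.4350 / 0.5199 = 0.837.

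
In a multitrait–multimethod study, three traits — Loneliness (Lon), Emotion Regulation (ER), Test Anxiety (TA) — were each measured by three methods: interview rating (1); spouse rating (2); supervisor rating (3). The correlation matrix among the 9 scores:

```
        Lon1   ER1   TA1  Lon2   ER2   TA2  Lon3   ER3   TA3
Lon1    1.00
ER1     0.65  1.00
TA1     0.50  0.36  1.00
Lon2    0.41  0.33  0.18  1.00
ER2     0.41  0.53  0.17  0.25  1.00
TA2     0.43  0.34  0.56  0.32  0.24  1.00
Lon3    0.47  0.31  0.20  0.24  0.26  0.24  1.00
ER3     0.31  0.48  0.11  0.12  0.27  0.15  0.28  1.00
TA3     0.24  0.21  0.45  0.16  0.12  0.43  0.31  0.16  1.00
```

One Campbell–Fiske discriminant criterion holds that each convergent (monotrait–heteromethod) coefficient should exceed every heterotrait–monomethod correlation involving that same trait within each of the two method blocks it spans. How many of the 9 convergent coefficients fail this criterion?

Each convergent coefficient versus the relevant comparison correlations:
Lon (methods 1·2): 0.41 vs {0.65, 0.25, 0.50, 0.32} → fail.
Lon (methods 1·3): 0.47 vs {0.65, 0.28, 0.50, 0.31} → fail.
Lon (methods 2·3): 0.24 vs {0.25, 0.28, 0.32, 0.31} → fail.
ER (methods 1·2): 0.53 vs {0.65, 0.25, 0.36, 0.24} → fail.
ER (methods 1·3): 0.48 vs {0.65, 0.28, 0.36, 0.16} → fail.
ER (methods 2·3): 0.27 vs {0.25, 0.28, 0.24, 0.16} → fail.
TA (methods 1·2): 0.56 vs {0.50, 0.32, 0.36, 0.24} → pass.
TA (methods 1·3): 0.45 vs {0.50, 0.31, 0.36, 0.16} → fail.
TA (methods 2·3): 0.43 vs {0.32, 0.31, 0.24, 0.16} → pass.
7 of 9 fail.

7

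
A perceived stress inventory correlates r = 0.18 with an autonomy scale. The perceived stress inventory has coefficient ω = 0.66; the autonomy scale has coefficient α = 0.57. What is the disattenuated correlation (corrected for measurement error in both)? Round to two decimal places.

r_true = r_obs / √(r_xx · r_yy) = 0.18 / √(0.66 × 0.57) = 0.18 / √0.3762 = 0.18 / 0.6134 ≈ 0.29.

0.29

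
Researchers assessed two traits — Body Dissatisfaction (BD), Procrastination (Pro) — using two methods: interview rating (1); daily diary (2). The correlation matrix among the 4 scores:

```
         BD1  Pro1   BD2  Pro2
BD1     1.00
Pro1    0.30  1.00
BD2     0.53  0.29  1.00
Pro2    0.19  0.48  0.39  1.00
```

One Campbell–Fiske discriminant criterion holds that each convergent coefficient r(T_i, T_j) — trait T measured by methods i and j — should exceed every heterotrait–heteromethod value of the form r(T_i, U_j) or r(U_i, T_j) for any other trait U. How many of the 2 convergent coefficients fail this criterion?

0

Convergent coefficients and their comparison sets:
BD (methods 1·2): 0.53 vs {0.19, 0.29} → pass.
Pro (methods 1·2): 0.48 vs {0.29, 0.19} → pass.
0 of 2 fail.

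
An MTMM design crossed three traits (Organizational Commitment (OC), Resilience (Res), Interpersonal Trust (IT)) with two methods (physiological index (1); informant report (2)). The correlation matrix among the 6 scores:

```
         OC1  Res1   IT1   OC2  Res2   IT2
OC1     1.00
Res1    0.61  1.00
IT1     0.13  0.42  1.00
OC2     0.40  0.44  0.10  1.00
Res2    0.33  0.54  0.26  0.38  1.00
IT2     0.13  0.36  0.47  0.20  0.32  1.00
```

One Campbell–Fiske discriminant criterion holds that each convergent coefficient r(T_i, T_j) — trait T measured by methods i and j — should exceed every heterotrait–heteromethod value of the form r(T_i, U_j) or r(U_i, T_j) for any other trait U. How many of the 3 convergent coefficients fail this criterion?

1

Each convergent coefficient versus the relevant comparison correlations:
OC (methods 1·2): 0.40 vs {0.33, 0.44, 0.13, 0.10} → fail.
Res (methods 1·2): 0.54 vs {0.44, 0.33, 0.36, 0.26} → pass.
IT (methods 1·2): 0.47 vs {0.10, 0.13, 0.26, 0.36} → pass.
1 of 3 fail.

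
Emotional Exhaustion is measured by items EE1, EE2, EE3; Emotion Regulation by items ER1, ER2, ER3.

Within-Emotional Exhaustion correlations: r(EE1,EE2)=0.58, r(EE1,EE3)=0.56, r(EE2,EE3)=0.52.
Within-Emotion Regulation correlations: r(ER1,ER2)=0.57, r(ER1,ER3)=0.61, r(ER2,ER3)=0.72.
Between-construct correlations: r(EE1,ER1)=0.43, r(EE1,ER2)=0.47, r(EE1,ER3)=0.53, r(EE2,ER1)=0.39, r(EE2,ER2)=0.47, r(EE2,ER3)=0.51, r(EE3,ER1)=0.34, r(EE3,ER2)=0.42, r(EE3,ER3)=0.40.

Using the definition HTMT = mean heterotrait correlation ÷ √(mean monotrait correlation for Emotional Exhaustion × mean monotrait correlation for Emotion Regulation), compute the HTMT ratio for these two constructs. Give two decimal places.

0.74

Mean between = 3.96/9 = 0.4400.
Mean within-EE = 1.66/3 = 0.5533; mean within-ER = 1.90/3 = 0.6333.
Geometric mean = √(0.5533 × 0.6333) = 0.5920.
HTMT = 0.4400 / 0.5920 = 0.74.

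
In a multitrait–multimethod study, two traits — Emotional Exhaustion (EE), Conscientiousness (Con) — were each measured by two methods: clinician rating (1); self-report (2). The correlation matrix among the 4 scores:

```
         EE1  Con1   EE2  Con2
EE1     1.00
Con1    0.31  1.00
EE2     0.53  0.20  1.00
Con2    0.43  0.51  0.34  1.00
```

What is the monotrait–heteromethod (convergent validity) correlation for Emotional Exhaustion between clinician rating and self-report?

0.53

Same trait (EE), different methods: r(EE1, EE2) = 0.53.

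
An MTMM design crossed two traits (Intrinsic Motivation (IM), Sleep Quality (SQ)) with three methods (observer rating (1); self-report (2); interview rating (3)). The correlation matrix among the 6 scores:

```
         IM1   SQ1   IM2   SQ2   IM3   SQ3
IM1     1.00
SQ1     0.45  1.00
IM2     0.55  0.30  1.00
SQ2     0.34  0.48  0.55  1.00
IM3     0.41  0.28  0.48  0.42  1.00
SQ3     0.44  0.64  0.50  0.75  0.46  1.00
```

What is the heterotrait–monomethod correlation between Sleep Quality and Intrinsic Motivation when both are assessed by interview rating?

0.46

Different traits, same method: r(SQ3, IM3) = 0.46.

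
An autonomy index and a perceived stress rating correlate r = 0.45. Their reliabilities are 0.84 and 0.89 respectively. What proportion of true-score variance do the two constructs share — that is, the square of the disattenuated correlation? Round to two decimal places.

0.27

Disattenuated r = 0.45 / √(0.84 × 0.89) = 0.45 / 0.8646 = 0.5205.
Shared true-score variance = 0.5205² = 0.2709 ≈ 0.27.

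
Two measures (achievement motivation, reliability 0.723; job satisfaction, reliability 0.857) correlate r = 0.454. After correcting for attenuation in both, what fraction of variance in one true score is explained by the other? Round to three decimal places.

Disattenuated r = 0.454 / √(0.723 × 0.857) = 0.454 / 0.7872 = 0.5767.
Shared true-score variance = 0.5767² = 0.3326 ≈ 0.333.

0.333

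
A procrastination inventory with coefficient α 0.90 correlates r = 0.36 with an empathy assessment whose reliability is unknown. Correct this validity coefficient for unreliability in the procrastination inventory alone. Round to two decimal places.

Single correction: r_c = r_obs / √r_xx = 0.36 / √0.90 = 0.36 / 0.9487 ≈ 0.38.

0.38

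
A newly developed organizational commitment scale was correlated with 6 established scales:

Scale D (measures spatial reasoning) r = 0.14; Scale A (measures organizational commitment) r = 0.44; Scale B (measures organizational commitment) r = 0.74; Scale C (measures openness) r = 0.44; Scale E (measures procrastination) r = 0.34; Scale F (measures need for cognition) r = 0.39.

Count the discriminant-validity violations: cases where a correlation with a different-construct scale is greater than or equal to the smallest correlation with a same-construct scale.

Convergent (same construct = organizational commitment): Scale A, Scale B.
Smallest convergent = 0.44. Discriminant values: 0.14, 0.44, 0.34, 0.39; count ≥ 0.44 → 1.

1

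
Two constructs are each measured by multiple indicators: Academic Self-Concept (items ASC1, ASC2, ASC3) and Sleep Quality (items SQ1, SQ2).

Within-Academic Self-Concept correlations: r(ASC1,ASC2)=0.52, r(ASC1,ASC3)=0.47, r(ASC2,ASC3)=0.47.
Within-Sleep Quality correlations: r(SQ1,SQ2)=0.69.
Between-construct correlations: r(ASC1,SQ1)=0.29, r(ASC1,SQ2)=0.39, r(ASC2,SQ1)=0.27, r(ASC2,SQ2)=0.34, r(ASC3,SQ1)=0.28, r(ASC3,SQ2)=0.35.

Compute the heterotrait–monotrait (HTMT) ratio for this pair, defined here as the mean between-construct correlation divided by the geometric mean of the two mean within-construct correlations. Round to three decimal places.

Mean heterotrait r = 1.92/6 = 0.3200.
Mean within-ASC = 1.46/3 = 0.4867; mean within-SQ = 0.69/1 = 0.6900.
Geometric mean = √(0.4867 × 0.6900) = 0.5795.
HTMT = 0.3200 / 0.5795 = 0.552.

0.552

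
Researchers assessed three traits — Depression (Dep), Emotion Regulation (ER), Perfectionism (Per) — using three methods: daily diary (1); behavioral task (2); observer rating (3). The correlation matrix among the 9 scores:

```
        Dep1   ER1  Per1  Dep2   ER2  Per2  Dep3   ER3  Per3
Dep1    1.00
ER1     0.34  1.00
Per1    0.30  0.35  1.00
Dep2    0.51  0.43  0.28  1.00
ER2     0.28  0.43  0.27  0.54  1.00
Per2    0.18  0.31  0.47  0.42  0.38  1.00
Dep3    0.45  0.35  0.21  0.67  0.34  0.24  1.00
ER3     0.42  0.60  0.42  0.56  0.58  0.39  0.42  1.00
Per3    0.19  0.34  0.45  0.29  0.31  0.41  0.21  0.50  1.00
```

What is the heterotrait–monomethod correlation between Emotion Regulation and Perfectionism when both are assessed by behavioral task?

0.38

Different traits, same method: r(ER2, Per2) = 0.38.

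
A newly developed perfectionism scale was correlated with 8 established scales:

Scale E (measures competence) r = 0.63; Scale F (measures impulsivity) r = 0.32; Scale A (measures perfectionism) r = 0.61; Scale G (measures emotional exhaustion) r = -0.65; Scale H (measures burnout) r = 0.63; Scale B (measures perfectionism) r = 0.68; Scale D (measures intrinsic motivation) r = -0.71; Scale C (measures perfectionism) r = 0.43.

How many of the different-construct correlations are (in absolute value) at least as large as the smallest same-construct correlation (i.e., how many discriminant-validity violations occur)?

Convergent (same construct = perfectionism): Scale A, Scale B, Scale C.
Smallest convergent = 0.43. Discriminant |r|: 0.63, 0.32, 0.65, 0.63, 0.71; count ≥ 0.43 → 4.

4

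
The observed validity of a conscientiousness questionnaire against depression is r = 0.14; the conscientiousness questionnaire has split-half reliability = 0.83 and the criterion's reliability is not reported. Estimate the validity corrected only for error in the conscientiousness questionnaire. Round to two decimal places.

0.15

Single correction: r_c = r_obs / √r_xx = 0.14 / √0.83 = 0.14 / 0.9110 ≈ 0.15.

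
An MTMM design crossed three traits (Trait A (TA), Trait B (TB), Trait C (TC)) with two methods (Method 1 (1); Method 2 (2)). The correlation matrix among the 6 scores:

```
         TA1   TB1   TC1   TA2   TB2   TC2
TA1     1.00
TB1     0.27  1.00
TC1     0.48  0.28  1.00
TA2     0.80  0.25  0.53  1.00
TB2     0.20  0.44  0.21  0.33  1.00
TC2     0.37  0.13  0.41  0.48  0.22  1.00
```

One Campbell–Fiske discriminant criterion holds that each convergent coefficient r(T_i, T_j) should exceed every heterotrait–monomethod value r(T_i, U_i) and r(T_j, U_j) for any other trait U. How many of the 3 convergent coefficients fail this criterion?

Checking each validity diagonal entry against its comparison values:
TA (methods 1·2): 0.80 vs {0.27, 0.33, 0.48, 0.48} → pass.
TB (methods 1·2): 0.44 vs {0.27, 0.33, 0.28, 0.22} → pass.
TC (methods 1·2): 0.41 vs {0.48, 0.48, 0.28, 0.22} → fail.
1 of 3 fail.

1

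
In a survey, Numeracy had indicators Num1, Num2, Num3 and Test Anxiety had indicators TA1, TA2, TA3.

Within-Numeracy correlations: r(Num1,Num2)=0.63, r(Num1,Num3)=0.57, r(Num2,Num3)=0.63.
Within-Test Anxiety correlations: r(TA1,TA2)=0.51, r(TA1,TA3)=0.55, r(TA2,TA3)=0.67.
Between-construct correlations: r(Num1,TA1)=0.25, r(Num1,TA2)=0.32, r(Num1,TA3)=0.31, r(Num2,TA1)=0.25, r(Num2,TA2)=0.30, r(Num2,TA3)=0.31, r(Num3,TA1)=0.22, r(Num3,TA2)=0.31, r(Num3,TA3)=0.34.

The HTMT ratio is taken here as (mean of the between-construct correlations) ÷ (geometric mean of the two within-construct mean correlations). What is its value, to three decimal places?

Mean heterotrait r = 2.61/9 = 0.2900.
Mean within-Num = 1.83/3 = 0.6100; mean within-TA = 1.73/3 = 0.5767.
Geometric mean = √(0.6100 × 0.5767) = 0.5931.
HTMT = 0.2900 / 0.5931 = 0.489.

0.489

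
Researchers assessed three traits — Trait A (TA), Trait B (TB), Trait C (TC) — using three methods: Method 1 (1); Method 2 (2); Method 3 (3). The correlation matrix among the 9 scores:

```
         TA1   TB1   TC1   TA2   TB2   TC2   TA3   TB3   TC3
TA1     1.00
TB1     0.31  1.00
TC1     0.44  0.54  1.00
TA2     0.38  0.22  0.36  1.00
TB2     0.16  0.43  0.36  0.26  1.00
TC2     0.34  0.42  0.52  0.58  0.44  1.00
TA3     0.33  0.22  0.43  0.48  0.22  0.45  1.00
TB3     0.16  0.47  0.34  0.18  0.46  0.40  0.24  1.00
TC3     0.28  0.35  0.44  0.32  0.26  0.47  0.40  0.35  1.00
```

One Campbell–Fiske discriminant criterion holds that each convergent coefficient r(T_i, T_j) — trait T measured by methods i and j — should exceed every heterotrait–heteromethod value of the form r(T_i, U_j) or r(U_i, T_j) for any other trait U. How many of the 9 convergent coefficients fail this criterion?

1

Checking each validity diagonal entry against its comparison values:
TA (methods 1·2): 0.38 vs {0.16, 0.22, 0.34, 0.36} → pass.
TA (methods 1·3): 0.33 vs {0.16, 0.22, 0.28, 0.43} → fail.
TA (methods 2·3): 0.48 vs {0.18, 0.22, 0.32, 0.45} → pass.
TB (methods 1·2): 0.43 vs {0.22, 0.16, 0.42, 0.36} → pass.
TB (methods 1·3): 0.47 vs {0.22, 0.16, 0.35, 0.34} → pass.
TB (methods 2·3): 0.46 vs {0.22, 0.18, 0.26, 0.40} → pass.
TC (methods 1·2): 0.52 vs {0.36, 0.34, 0.36, 0.42} → pass.
TC (methods 1·3): 0.44 vs {0.43, 0.28, 0.34, 0.35} → pass.
TC (methods 2·3): 0.47 vs {0.45, 0.32, 0.40, 0.26} → pass.
1 of 9 fail.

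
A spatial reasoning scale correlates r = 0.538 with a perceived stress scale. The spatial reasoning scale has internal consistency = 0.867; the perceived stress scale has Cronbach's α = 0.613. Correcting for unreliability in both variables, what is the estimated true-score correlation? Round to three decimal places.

0.738

r_true = r_obs / √(r_xx · r_yy) = 0.538 / √(0.867 × 0.613) = 0.538 / √0.531471 = 0.538 / 0.7290 ≈ 0.738.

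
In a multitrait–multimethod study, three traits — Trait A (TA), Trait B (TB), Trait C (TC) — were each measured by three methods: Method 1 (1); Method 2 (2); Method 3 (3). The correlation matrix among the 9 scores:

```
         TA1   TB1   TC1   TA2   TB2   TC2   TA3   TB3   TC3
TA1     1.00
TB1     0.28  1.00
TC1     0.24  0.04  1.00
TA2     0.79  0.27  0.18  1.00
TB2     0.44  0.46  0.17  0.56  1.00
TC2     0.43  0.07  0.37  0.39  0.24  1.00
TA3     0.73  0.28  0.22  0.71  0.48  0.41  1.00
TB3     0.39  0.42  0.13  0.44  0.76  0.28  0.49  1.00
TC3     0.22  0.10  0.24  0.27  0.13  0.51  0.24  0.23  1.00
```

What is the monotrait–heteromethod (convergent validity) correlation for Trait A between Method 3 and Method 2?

0.71

Same trait (TA), different methods: r(TA3, TA2) = 0.71.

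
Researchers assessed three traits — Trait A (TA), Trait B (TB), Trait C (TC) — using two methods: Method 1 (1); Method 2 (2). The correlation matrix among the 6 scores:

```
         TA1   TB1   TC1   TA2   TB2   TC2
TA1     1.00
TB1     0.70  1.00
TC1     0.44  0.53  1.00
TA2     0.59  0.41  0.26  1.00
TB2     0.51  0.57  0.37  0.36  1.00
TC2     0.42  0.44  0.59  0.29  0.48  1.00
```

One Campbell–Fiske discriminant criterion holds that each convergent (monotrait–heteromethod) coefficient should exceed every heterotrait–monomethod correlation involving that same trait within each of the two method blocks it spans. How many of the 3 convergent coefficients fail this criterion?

2

Convergent coefficients and their comparison sets:
TA (methods 1·2): 0.59 vs {0.70, 0.36, 0.44, 0.29} → fail.
TB (methods 1·2): 0.57 vs {0.70, 0.36, 0.53, 0.48} → fail.
TC (methods 1·2): 0.59 vs {0.44, 0.29, 0.53, 0.48} → pass.
2 of 3 fail.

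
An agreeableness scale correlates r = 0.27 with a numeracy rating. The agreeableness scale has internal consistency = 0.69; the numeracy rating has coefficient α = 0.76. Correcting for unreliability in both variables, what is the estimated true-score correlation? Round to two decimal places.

0.37

r_true = r_obs / √(r_xx · r_yy) = 0.27 / √(0.69 × 0.76) = 0.27 / √0.5244 = 0.27 / 0.7242 ≈ 0.37.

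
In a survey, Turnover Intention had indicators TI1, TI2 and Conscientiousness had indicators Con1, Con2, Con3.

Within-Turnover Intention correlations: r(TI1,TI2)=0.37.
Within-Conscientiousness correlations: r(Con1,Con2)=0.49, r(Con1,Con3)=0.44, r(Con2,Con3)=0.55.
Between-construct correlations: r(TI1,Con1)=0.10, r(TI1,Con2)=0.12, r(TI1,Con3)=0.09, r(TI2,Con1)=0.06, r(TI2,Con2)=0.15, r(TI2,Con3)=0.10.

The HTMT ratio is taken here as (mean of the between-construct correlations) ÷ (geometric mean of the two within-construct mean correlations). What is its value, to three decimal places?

Mean between = 0.62/6 = 0.1033.
Mean within-TI = 0.37/1 = 0.3700; mean within-Con = 1.48/3 = 0.4933.
Geometric mean = √(0.3700 × 0.4933) = 0.4272.
HTMT = 0.1033 / 0.4272 = 0.242.

0.242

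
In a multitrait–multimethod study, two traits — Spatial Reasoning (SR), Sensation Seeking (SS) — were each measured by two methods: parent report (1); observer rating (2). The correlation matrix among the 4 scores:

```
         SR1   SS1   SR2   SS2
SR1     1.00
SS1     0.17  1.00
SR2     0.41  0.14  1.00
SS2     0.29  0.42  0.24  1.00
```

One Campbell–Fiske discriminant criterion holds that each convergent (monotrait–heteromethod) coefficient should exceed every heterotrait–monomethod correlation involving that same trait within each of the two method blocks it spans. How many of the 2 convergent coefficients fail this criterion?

0

Convergent coefficients and their comparison sets:
SR (methods 1·2): 0.41 vs {0.17, 0.24} → pass.
SS (methods 1·2): 0.42 vs {0.17, 0.24} → pass.
0 of 2 fail.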